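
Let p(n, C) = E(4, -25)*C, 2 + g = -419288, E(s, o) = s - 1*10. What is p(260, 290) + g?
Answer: -421030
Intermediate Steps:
E(s, o) = -10 + s (E(s, o) = s - 10 = -10 + s)
g = -419290 (g = -2 - 419288 = -419290)
p(n, C) = -6*C (p(n, C) = (-10 + 4)*C = -6*C)
p(260, 290) + g = -6*290 - 419290 = -1740 - 419290 = -421030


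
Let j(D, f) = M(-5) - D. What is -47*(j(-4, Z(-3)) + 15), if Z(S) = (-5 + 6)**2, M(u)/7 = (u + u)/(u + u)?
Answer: -1222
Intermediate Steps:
M(u) = 7 (M(u) = 7*((u + u)/(u + u)) = 7*((2*u)/((2*u))) = 7*((2*u)*(1/(2*u))) = 7*1 = 7)
Z(S) = 1 (Z(S) = 1**2 = 1)
j(D, f) = 7 - D
-47*(j(-4, Z(-3)) + 15) = -47*((7 - 1*(-4)) + 15) = -47*((7 + 4) + 15) = -47*(11 + 15) = -47*26 = -1222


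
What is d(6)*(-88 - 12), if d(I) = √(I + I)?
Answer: -200*√3 ≈ -346.41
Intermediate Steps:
d(I) = √2*√I (d(I) = √(2*I) = √2*√I)
d(6)*(-88 - 12) = (√2*√6)*(-88 - 12) = (2*√3)*(-100) = -200*√3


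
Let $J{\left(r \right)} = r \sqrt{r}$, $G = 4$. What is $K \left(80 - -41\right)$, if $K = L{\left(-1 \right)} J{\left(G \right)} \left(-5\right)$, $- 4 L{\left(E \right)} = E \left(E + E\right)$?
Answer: $2420$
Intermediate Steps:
$L{\left(E \right)} = - \frac{E^{2}}{2}$ ($L{\left(E \right)} = - \frac{E \left(E + E\right)}{4} = - \frac{E 2 E}{4} = - \frac{2 E^{2}}{4} = - \frac{E^{2}}{2}$)
$J{\left(r \right)} = r^{\frac{3}{2}}$
$K = 20$ ($K = - \frac{\left(-1\right)^{2}}{2} \cdot 4^{\frac{3}{2}} \left(-5\right) = \left(- \frac{1}{2}\right) 1 \cdot 8 \left(-5\right) = \left(- \frac{1}{2}\right) 8 \left(-5\right) = \left(-4\right) \left(-5\right) = 20$)
$K \left(80 - -41\right) = 20 \left(80 - -41\right) = 20 \left(80 + 41\right) = 20 \cdot 121 = 2420$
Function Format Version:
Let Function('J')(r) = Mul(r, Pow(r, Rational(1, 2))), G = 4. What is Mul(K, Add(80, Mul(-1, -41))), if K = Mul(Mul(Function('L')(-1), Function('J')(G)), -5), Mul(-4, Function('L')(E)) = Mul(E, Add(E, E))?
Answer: 2420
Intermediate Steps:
Function('L')(E) = Mul(Rational(-1, 2), Pow(E, 2)) (Function('L')(E) = Mul(Rational(-1, 4), Mul(E, Add(E, E))) = Mul(Rational(-1, 4), Mul(E, Mul(2, E))) = Mul(Rational(-1, 4), Mul(2, Pow(E, 2))) = Mul(Rational(-1, 2), Pow(E, 2)))
Function('J')(r) = Pow(r, Rational(3, 2))
K = 20 (K = Mul(Mul(Mul(Rational(-1, 2), Pow(-1, 2)), Pow(4, Rational(3, 2))), -5) = Mul(Mul(Mul(Rational(-1, 2), 1), 8), -5) = Mul(Mul(Rational(-1, 2), 8), -5) = Mul(-4, -5) = 20)
Mul(K, Add(80, Mul(-1, -41))) = Mul(20, Add(80, Mul(-1, -41))) = Mul(20, Add(80, 41)) = Mul(20, 121) = 2420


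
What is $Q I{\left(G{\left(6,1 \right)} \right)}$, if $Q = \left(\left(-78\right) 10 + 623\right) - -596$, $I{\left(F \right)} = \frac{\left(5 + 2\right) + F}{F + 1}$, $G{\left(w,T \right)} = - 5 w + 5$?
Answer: $\frac{1317}{4} \approx 329.25$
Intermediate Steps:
$G{\left(w,T \right)} = 5 - 5 w$
$I{\left(F \right)} = \frac{7 + F}{1 + F}$
$Q = 439$ ($Q = \left(-780 + 623\right) + 596 = -157 + 596 = 439$)
$Q I{\left(G{\left(6,1 \right)} \right)} = 439 \frac{7 + \left(5 - 30\right)}{1 + \left(5 - 30\right)} = 439 \frac{7 - 25}{1 - 25} = 439 \frac{1}{-24} \left(-18\right) = 439 \left(\left(- \frac{1}{24}\right) \left(-18\right)\right) = 439 \cdot \frac{3}{4} = \frac{1317}{4}$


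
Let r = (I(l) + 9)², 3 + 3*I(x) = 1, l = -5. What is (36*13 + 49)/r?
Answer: 4653/625 ≈ 7.4448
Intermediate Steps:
I(x) = -⅔ (I(x) = -1 + (⅓)*1 = -1 + ⅓ = -⅔)
r = 625/9 (r = (-⅔ + 9)² = (25/3)² = 625/9 ≈ 69.444)
(36*13 + 49)/r = (36*13 + 49)/(625/9) = (468 + 49)*(9/625) = 517*(9/625) = 4653/625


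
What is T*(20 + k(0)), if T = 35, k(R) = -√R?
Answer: 700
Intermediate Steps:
T*(20 + k(0)) = 35*(20 - √0) = 35*(20 - 1*0) = 35*(20 + 0) = 35*20 = 700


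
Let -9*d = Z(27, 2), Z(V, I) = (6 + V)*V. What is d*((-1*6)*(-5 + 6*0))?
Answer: -2970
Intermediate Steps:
Z(V, I) = V*(6 + V)
d = -99 (d = -3*(6 + 27) = -3*33 = -⅑*891 = -99)
d*((-1*6)*(-5 + 6*0)) = -99*(-1*6)*(-5 + 6*0) = -(-594)*(-5 + 0) = -(-594)*(-5) = -99*30 = -2970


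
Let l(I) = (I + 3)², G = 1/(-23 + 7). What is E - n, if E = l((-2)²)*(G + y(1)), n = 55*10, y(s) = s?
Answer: -8065/16 ≈ -504.06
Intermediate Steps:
G = -1/16 (G = 1/(-16) = -1/16 ≈ -0.062500)
l(I) = (3 + I)²
n = 550
E = 735/16 (E = (3 + (-2)²)²*(-1/16 + 1) = (3 + 4)²*(15/16) = 7²*(15/16) = 49*(15/16) = 735/16 ≈ 45.938)
E - n = 735/16 - 1*550 = 735/16 - 550 = -8065/16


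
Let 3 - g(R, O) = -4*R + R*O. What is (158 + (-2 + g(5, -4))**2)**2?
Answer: 3381921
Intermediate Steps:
g(R, O) = 3 + 4*R - O*R (g(R, O) = 3 - (-4*R + R*O) = 3 - (-4*R + O*R) = 3 + (4*R - O*R) = 3 + 4*R - O*R)
(158 + (-2 + g(5, -4))**2)**2 = (158 + (-2 + (3 + 4*5 - 1*(-4)*5))**2)**2 = (158 + (-2 + (3 + 20 + 20))**2)**2 = (158 + (-2 + 43)**2)**2 = (158 + 41**2)**2 = (158 + 1681)**2 = 1839**2 = 3381921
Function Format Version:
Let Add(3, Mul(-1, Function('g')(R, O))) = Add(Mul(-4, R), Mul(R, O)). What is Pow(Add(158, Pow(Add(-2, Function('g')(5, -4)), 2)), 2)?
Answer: 3381921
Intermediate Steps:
Function('g')(R, O) = Add(3, Mul(4, R), Mul(-1, O, R)) (Function('g')(R, O) = Add(3, Mul(-1, Add(Mul(-4, R), Mul(R, O)))) = Add(3, Mul(-1, Add(Mul(-4, R), Mul(O, R)))) = Add(3, Add(Mul(4, R), Mul(-1, O, R))) = Add(3, Mul(4, R), Mul(-1, O, R)))
Pow(Add(158, Pow(Add(-2, Function('g')(5, -4)), 2)), 2) = Pow(Add(158, Pow(Add(-2, Add(3, Mul(4, 5), Mul(-1, -4, 5))), 2)), 2) = Pow(Add(158, Pow(Add(-2, Add(3, 20, 20)), 2)), 2) = Pow(Add(158, Pow(Add(-2, 43), 2)), 2) = Pow(Add(158, Pow(41, 2)), 2) = Pow(Add(158, 1681), 2) = Pow(1839, 2) = 3381921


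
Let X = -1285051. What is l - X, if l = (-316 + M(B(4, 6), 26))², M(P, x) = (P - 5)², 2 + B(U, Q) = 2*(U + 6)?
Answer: 1306660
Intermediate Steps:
B(U, Q) = 10 + 2*U (B(U, Q) = -2 + 2*(U + 6) = -2 + 2*(6 + U) = -2 + (12 + 2*U) = 10 + 2*U)
M(P, x) = (-5 + P)²
l = 21609 (l = (-316 + (-5 + (10 + 2*4))²)² = (-316 + (-5 + (10 + 8))²)² = (-316 + (-5 + 18)²)² = (-316 + 13²)² = (-316 + 169)² = (-147)² = 21609)
l - X = 21609 - 1*(-1285051) = 21609 + 1285051 = 1306660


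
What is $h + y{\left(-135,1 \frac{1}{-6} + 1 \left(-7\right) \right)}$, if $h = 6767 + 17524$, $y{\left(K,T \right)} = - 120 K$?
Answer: $40491$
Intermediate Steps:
$h = 24291$
$h + y{\left(-135,1 \frac{1}{-6} + 1 \left(-7\right) \right)} = 24291 - -16200 = 24291 + 16200 = 40491$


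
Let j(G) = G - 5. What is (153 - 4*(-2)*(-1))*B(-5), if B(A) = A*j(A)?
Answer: 7250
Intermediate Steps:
j(G) = -5 + G
B(A) = A*(-5 + A)
(153 - 4*(-2)*(-1))*B(-5) = (153 - 4*(-2)*(-1))*(-5*(-5 - 5)) = (153 + 8*(-1))*(-5*(-10)) = (153 - 8)*50 = 145*50 = 7250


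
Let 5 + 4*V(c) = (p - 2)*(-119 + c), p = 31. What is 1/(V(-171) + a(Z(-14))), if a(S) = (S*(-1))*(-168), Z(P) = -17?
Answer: -4/19839 ≈ -0.00020162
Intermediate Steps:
a(S) = 168*S (a(S) = -S*(-168) = 168*S)
V(c) = -864 + 29*c/4 (V(c) = -5/4 + ((31 - 2)*(-119 + c))/4 = -5/4 + (29*(-119 + c))/4 = -5/4 + (-3451 + 29*c)/4 = -5/4 + (-3451/4 + 29*c/4) = -864 + 29*c/4)
1/(V(-171) + a(Z(-14))) = 1/((-864 + (29/4)*(-171)) + 168*(-17)) = 1/((-864 - 4959/4) - 2856) = 1/(-8415/4 - 2856) = 1/(-19839/4) = -4/19839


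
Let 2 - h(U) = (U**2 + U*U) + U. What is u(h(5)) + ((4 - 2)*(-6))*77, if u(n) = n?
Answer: -977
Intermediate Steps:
h(U) = 2 - U - 2*U**2 (h(U) = 2 - ((U**2 + U*U) + U) = 2 - ((U**2 + U**2) + U) = 2 - (2*U**2 + U) = 2 - (U + 2*U**2) = 2 + (-U - 2*U**2) = 2 - U - 2*U**2)
u(h(5)) + ((4 - 2)*(-6))*77 = (2 - 1*5 - 2*5**2) + ((4 - 2)*(-6))*77 = (2 - 5 - 2*25) + (2*(-6))*77 = (2 - 5 - 50) - 12*77 = -53 - 924 = -977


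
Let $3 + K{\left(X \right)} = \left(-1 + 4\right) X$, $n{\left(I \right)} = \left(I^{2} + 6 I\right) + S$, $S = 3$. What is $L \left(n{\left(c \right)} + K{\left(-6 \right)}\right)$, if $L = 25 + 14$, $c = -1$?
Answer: $-897$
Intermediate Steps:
$n{\left(I \right)} = 3 + I^{2} + 6 I$ ($n{\left(I \right)} = \left(I^{2} + 6 I\right) + 3 = 3 + I^{2} + 6 I$)
$K{\left(X \right)} = -3 + 3 X$ ($K{\left(X \right)} = -3 + \left(-1 + 4\right) X = -3 + 3 X$)
$L = 39$
$L \left(n{\left(c \right)} + K{\left(-6 \right)}\right) = 39 \left(\left(3 + \left(-1\right)^{2} + 6 \left(-1\right)\right) + \left(-3 + 3 \left(-6\right)\right)\right) = 39 \left(\left(3 + 1 - 6\right) - 21\right) = 39 \left(-2 - 21\right) = 39 \left(-23\right) = -897$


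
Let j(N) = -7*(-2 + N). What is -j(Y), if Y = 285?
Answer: 1981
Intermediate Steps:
j(N) = 14 - 7*N
-j(Y) = -(14 - 7*285) = -(14 - 1995) = -1*(-1981) = 1981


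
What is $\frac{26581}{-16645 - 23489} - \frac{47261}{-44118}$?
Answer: $\frac{60339368}{147552651} \approx 0.40893$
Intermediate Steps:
$\frac{26581}{-16645 - 23489} - \frac{47261}{-44118} = \frac{26581}{-40134} - - \frac{47261}{44118} = 26581 \left(- \frac{1}{40134}\right) + \frac{47261}{44118} = - \frac{26581}{40134} + \frac{47261}{44118} = \frac{60339368}{147552651}$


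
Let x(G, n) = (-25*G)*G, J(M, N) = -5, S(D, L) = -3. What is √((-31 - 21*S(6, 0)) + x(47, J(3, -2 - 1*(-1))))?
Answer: I*√55193 ≈ 234.93*I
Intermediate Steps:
x(G, n) = -25*G²
√((-31 - 21*S(6, 0)) + x(47, J(3, -2 - 1*(-1)))) = √((-31 - 21*(-3)) - 25*47²) = √((-31 + 63) - 25*2209) = √(32 - 55225) = √(-55193) = I*√55193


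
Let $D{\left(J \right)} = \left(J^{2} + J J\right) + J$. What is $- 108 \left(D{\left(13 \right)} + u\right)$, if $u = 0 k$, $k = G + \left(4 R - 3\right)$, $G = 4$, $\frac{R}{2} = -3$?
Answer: $-37908$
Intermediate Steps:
$R = -6$ ($R = 2 \left(-3\right) = -6$)
$D{\left(J \right)} = J + 2 J^{2}$ ($D{\left(J \right)} = \left(J^{2} + J^{2}\right) + J = 2 J^{2} + J = J + 2 J^{2}$)
$k = -23$ ($k = 4 + \left(4 \left(-6\right) - 3\right) = 4 - 27 = -23$)
$u = 0$ ($u = 0 \left(-23\right) = 0$)
$- 108 \left(D{\left(13 \right)} + u\right) = - 108 \left(13 \left(1 + 2 \cdot 13\right) + 0\right) = - 108 \left(13 \left(1 + 26\right) + 0\right) = - 108 \left(13 \cdot 27 + 0\right) = - 108 \left(351 + 0\right) = \left(-108\right) 351 = -37908$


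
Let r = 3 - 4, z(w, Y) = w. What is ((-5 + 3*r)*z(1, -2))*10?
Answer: -80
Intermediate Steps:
r = -1
((-5 + 3*r)*z(1, -2))*10 = ((-5 + 3*(-1))*1)*10 = ((-5 - 3)*1)*10 = -8*1*10 = -8*10 = -80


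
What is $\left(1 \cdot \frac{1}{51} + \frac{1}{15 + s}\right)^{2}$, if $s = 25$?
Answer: $\frac{8281}{4161600} \approx 0.0019899$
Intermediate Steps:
$\left(1 \cdot \frac{1}{51} + \frac{1}{15 + s}\right)^{2} = \left(1 \cdot \frac{1}{51} + \frac{1}{15 + 25}\right)^{2} = \left(1 \cdot \frac{1}{51} + \frac{1}{40}\right)^{2} = \left(\frac{1}{51} + \frac{1}{40}\right)^{2} = \left(\frac{91}{2040}\right)^{2} = \frac{8281}{4161600}$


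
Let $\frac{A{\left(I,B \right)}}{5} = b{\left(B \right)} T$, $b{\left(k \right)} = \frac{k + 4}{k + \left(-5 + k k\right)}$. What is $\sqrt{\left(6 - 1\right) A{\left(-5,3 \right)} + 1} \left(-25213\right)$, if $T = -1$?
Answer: $- 50426 i \sqrt{6} \approx - 1.2352 \cdot 10^{5} i$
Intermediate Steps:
$b{\left(k \right)} = \frac{4 + k}{-5 + k + k^{2}}$ ($b{\left(k \right)} = \frac{4 + k}{k + \left(-5 + k^{2}\right)} = \frac{4 + k}{-5 + k + k^{2}}$)
$A{\left(I,B \right)} = - \frac{5 \left(4 + B\right)}{-5 + B + B^{2}}$ ($A{\left(I,B \right)} = 5 \frac{4 + B}{-5 + B + B^{2}} \left(-1\right) = 5 \left(- \frac{4 + B}{-5 + B + B^{2}}\right) = - \frac{5 \left(4 + B\right)}{-5 + B + B^{2}}$)
$\sqrt{\left(6 - 1\right) A{\left(-5,3 \right)} + 1} \left(-25213\right) = \sqrt{\left(6 - 1\right) \frac{5 \left(-4 - 3\right)}{-5 + 3 + 3^{2}} + 1} \left(-25213\right) = \sqrt{5 \frac{5 \left(-4 - 3\right)}{-5 + 3 + 9} + 1} \left(-25213\right) = \sqrt{5 \cdot 5 \cdot \frac{1}{7} \left(-7\right) + 1} \left(-25213\right) = \sqrt{5 \left(-5\right) + 1} \left(-25213\right) = \sqrt{-25 + 1} \left(-25213\right) = \sqrt{-24} \left(-25213\right) = 2 i \sqrt{6} \left(-25213\right) = - 50426 i \sqrt{6}$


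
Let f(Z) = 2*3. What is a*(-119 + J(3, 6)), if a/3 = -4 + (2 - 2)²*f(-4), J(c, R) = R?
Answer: 1356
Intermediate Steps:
f(Z) = 6
a = -12 (a = 3*(-4 + (2 - 2)²*6) = 3*(-4 + 0²*6) = 3*(-4 + 0*6) = 3*(-4 + 0) = 3*(-4) = -12)
a*(-119 + J(3, 6)) = -12*(-119 + 6) = -12*(-113) = 1356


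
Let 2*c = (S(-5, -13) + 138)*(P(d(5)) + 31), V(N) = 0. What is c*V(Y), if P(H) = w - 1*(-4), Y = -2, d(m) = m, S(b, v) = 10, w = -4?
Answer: 0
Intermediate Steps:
P(H) = 0 (P(H) = -4 - 1*(-4) = -4 + 4 = 0)
c = 2294 (c = ((10 + 138)*(0 + 31))/2 = (148*31)/2 = (½)*4588 = 2294)
c*V(Y) = 2294*0 = 0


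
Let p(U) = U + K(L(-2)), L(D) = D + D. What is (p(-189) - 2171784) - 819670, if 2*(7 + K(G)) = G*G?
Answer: -2991642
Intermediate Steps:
L(D) = 2*D
K(G) = -7 + G²/2 (K(G) = -7 + (G*G)/2 = -7 + G²/2)
p(U) = 1 + U (p(U) = U + (-7 + (2*(-2))²/2) = U + (-7 + (½)*(-4)²) = U + (-7 + (½)*16) = U + (-7 + 8) = U + 1 = 1 + U)
(p(-189) - 2171784) - 819670 = ((1 - 189) - 2171784) - 819670 = (-188 - 2171784) - 819670 = -2171972 - 819670 = -2991642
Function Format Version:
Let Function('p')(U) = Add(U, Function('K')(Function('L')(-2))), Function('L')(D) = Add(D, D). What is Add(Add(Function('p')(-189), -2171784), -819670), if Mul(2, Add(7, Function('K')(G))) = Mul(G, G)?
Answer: -2991642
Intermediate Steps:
Function('L')(D) = Mul(2, D)
Function('K')(G) = Add(-7, Mul(Rational(1, 2), Pow(G, 2))) (Function('K')(G) = Add(-7, Mul(Rational(1, 2), Mul(G, G))) = Add(-7, Mul(Rational(1, 2), Pow(G, 2))))
Function('p')(U) = Add(1, U) (Function('p')(U) = Add(U, Add(-7, Mul(Rational(1, 2), Pow(Mul(2, -2), 2)))) = Add(U, Add(-7, Mul(Rational(1, 2), Pow(-4, 2)))) = Add(U, Add(-7, Mul(Rational(1, 2), 16))) = Add(U, Add(-7, 8)) = Add(U, 1) = Add(1, U))
Add(Add(Function('p')(-189), -2171784), -819670) = Add(Add(Add(1, -189), -2171784), -819670) = Add(Add(-188, -2171784), -819670) = Add(-2171972, -819670) = -2991642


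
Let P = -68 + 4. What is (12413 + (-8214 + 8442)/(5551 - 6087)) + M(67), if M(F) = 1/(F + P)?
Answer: 4989989/402 ≈ 12413.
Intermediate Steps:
P = -64
M(F) = 1/(-64 + F) (M(F) = 1/(F - 64) = 1/(-64 + F))
(12413 + (-8214 + 8442)/(5551 - 6087)) + M(67) = (12413 + (-8214 + 8442)/(5551 - 6087)) + 1/(-64 + 67) = (12413 + 228/(-536)) + 1/3 = (12413 + 228*(-1/536)) + ⅓ = (12413 - 57/134) + ⅓ = 1663285/134 + ⅓ = 4989989/402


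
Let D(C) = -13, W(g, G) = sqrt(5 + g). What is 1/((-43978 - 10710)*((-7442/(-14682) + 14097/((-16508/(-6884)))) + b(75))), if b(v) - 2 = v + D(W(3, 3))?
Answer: -30296307/9846785426335616 ≈ -3.0768e-9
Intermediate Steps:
b(v) = -11 + v (b(v) = 2 + (v - 13) = 2 + (-13 + v) = -11 + v)
1/((-43978 - 10710)*((-7442/(-14682) + 14097/((-16508/(-6884)))) + b(75))) = 1/((-43978 - 10710)*((-7442/(-14682) + 14097/((-16508/(-6884)))) + (-11 + 75))) = 1/(-54688*((-7442*(-1/14682) + 14097/((-16508*(-1/6884)))) + 64)) = 1/(-54688*((3721/7341 + 14097/(4127/1721)) + 64)) = 1/(-54688*((3721/7341 + 14097*(1721/4127)) + 64)) = 1/(-54688*((3721/7341 + 24260937/4127) + 64)) = 1/(-54688*(178114895084/30296307 + 64)) = 1/(-54688*180053858732/30296307) = 1/(-9846785426335616/30296307) = -30296307/9846785426335616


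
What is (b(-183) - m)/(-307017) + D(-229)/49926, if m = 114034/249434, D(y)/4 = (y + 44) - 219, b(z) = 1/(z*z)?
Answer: -345350736142263740/10670033445887703141 ≈ -0.032366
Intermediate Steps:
b(z) = z**(-2)
D(y) = -700 + 4*y (D(y) = 4*((y + 44) - 219) = 4*((44 + y) - 219) = 4*(-175 + y) = -700 + 4*y)
m = 57017/124717 (m = 114034*(1/249434) = 57017/124717 ≈ 0.45717)
(b(-183) - m)/(-307017) + D(-229)/49926 = ((-183)**(-2) - 1*57017/124717)/(-307017) + (-700 + 4*(-229))/49926 = (1/33489 - 57017/124717)*(-1/307017) + (-700 - 916)*(1/49926) = -1909317596/4176647613*(-1/307017) - 1616*1/49926 = 1909317596/1282301820200421 - 808/24963 = -345350736142263740/10670033445887703141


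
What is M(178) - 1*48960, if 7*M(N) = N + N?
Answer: -342364/7 ≈ -48909.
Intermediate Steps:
M(N) = 2*N/7 (M(N) = (N + N)/7 = (2*N)/7 = 2*N/7)
M(178) - 1*48960 = (2/7)*178 - 1*48960 = 356/7 - 48960 = -342364/7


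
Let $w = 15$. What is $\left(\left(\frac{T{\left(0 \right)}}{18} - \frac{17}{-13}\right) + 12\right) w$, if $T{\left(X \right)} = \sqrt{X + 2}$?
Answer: $\frac{2595}{13} + \frac{5 \sqrt{2}}{6} \approx 200.79$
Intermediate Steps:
$T{\left(X \right)} = \sqrt{2 + X}$
$\left(\left(\frac{T{\left(0 \right)}}{18} - \frac{17}{-13}\right) + 12\right) w = \left(\left(\frac{\sqrt{2 + 0}}{18} - \frac{17}{-13}\right) + 12\right) 15 = \left(\left(\sqrt{2} \cdot \frac{1}{18} - - \frac{17}{13}\right) + 12\right) 15 = \left(\left(\frac{\sqrt{2}}{18} + \frac{17}{13}\right) + 12\right) 15 = \left(\left(\frac{17}{13} + \frac{\sqrt{2}}{18}\right) + 12\right) 15 = \left(\frac{173}{13} + \frac{\sqrt{2}}{18}\right) 15 = \frac{2595}{13} + \frac{5 \sqrt{2}}{6}$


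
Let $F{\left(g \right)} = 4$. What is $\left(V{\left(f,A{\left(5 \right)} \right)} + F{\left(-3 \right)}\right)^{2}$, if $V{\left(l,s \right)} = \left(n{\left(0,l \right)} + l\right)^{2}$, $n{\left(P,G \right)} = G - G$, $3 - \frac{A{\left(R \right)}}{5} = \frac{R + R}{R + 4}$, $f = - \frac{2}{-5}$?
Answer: $\frac{10816}{625} \approx 17.306$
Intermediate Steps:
$f = \frac{2}{5}$ ($f = \left(-2\right) \left(- \frac{1}{5}\right) = \frac{2}{5} \approx 0.4$)
$A{\left(R \right)} = 15 - \frac{10 R}{4 + R}$ ($A{\left(R \right)} = 15 - 5 \frac{R + R}{R + 4} = 15 - 5 \frac{2 R}{4 + R} = 15 - \frac{10 R}{4 + R}$)
$n{\left(P,G \right)} = 0$
$V{\left(l,s \right)} = l^{2}$ ($V{\left(l,s \right)} = \left(0 + l\right)^{2} = l^{2}$)
$\left(V{\left(f,A{\left(5 \right)} \right)} + F{\left(-3 \right)}\right)^{2} = \left(\left(\frac{2}{5}\right)^{2} + 4\right)^{2} = \left(\frac{4}{25} + 4\right)^{2} = \left(\frac{104}{25}\right)^{2} = \frac{10816}{625}$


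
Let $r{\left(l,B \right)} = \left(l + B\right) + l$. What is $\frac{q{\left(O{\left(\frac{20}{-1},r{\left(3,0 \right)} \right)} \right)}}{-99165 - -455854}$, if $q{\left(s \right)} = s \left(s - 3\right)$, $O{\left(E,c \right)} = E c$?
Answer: $\frac{14760}{356689} \approx 0.041381$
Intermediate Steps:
$r{\left(l,B \right)} = B + 2 l$ ($r{\left(l,B \right)} = \left(B + l\right) + l = B + 2 l$)
$q{\left(s \right)} = s \left(-3 + s\right)$
$\frac{q{\left(O{\left(\frac{20}{-1},r{\left(3,0 \right)} \right)} \right)}}{-99165 - -455854} = \frac{\frac{20}{-1} \left(0 + 2 \cdot 3\right) \left(-3 + \frac{20}{-1} \left(0 + 2 \cdot 3\right)\right)}{-99165 - -455854} = \frac{20 \left(-1\right) \left(0 + 6\right) \left(-3 + 20 \left(-1\right) \left(0 + 6\right)\right)}{-99165 + 455854} = \frac{\left(-20\right) 6 \left(-3 - 120\right)}{356689} = - 120 \left(-3 - 120\right) \frac{1}{356689} = \left(-120\right) \left(-123\right) \frac{1}{356689} = 14760 \cdot \frac{1}{356689} = \frac{14760}{356689}$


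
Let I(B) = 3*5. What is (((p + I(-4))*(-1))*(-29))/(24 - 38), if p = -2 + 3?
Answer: -232/7 ≈ -33.143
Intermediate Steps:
I(B) = 15
p = 1
(((p + I(-4))*(-1))*(-29))/(24 - 38) = (((1 + 15)*(-1))*(-29))/(24 - 38) = ((16*(-1))*(-29))/(-14) = -16*(-29)*(-1/14) = 464*(-1/14) = -232/7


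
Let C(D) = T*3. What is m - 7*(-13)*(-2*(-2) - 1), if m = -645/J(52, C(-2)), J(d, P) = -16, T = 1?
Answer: 5013/16 ≈ 313.31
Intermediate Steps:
C(D) = 3 (C(D) = 1*3 = 3)
m = 645/16 (m = -645/(-16) = -645*(-1/16) = 645/16 ≈ 40.313)
m - 7*(-13)*(-2*(-2) - 1) = 645/16 - 7*(-13)*(-2*(-2) - 1) = 645/16 - (-91)*(4 - 1) = 645/16 - (-91)*3 = 645/16 - 1*(-273) = 645/16 + 273 = 5013/16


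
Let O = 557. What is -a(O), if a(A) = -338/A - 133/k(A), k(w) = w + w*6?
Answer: 357/557 ≈ 0.64093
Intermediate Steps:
k(w) = 7*w (k(w) = w + 6*w = 7*w)
a(A) = -357/A (a(A) = -338/A - 133*1/(7*A) = -338/A - 19/A = -357/A)
-a(O) = -(-357)/557 = -1*(-357/557) = 357/557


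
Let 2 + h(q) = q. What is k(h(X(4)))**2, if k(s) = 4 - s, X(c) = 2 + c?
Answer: 0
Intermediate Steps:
h(q) = -2 + q
k(h(X(4)))**2 = (4 - (-2 + (2 + 4)))**2 = (4 - (-2 + 6))**2 = (4 - 1*4)**2 = (4 - 4)**2 = 0**2 = 0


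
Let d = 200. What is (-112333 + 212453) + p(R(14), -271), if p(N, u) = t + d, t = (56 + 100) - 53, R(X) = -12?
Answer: 100423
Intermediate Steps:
t = 103 (t = 156 - 53 = 103)
p(N, u) = 303 (p(N, u) = 103 + 200 = 303)
(-112333 + 212453) + p(R(14), -271) = (-112333 + 212453) + 303 = 100120 + 303 = 100423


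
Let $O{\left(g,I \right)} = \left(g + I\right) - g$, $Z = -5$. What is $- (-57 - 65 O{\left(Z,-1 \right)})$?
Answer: $-8$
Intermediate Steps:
$O{\left(g,I \right)} = I$ ($O{\left(g,I \right)} = \left(I + g\right) - g = I$)
$- (-57 - 65 O{\left(Z,-1 \right)}) = - (-57 - -65) = - (-57 + 65) = \left(-1\right) 8 = -8$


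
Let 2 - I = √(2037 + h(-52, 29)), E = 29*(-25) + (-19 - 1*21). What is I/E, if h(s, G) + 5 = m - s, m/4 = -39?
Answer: -2/765 + 2*√482/765 ≈ 0.054783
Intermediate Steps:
m = -156 (m = 4*(-39) = -156)
h(s, G) = -161 - s (h(s, G) = -5 + (-156 - s) = -161 - s)
E = -765 (E = -725 + (-19 - 21) = -725 - 40 = -765)
I = 2 - 2*√482 (I = 2 - √(2037 + (-161 - 1*(-52))) = 2 - √(2037 + (-161 + 52)) = 2 - √(2037 - 109) = 2 - √1928 = 2 - 2*√482 ≈ -41.909)
I/E = (2 - 2*√482)/(-765) = (2 - 2*√482)*(-1/765) = -2/765 + 2*√482/765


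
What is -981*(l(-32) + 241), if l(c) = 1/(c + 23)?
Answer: -236312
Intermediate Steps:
l(c) = 1/(23 + c)
-981*(l(-32) + 241) = -981*(1/(23 - 32) + 241) = -981*(1/(-9) + 241) = -981*(-1/9 + 241) = -981*2168/9 = -236312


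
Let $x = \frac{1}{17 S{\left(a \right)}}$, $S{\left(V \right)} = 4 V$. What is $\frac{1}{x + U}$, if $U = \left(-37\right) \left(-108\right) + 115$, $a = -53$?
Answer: $\frac{3604}{14816043} \approx 0.00024325$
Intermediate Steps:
$U = 4111$ ($U = 3996 + 115 = 4111$)
$x = - \frac{1}{3604}$ ($x = \frac{1}{17 \cdot 4 \left(-53\right)} = \frac{1}{17 \left(-212\right)} = \frac{1}{-3604} = - \frac{1}{3604} \approx -0.00027747$)
$\frac{1}{x + U} = \frac{1}{- \frac{1}{3604} + 4111} = \frac{1}{\frac{14816043}{3604}} = \frac{3604}{14816043}$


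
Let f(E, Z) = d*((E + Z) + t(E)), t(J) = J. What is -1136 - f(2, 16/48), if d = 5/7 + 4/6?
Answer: -71945/63 ≈ -1142.0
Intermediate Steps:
d = 29/21 (d = 5*(⅐) + 4*(⅙) = 5/7 + ⅔ = 29/21 ≈ 1.3810)
f(E, Z) = 29*Z/21 + 58*E/21 (f(E, Z) = 29*((E + Z) + E)/21 = 29*(Z + 2*E)/21 = 29*Z/21 + 58*E/21)
-1136 - f(2, 16/48) = -1136 - (29*(16/48)/21 + (58/21)*2) = -1136 - (29*(16*(1/48))/21 + 116/21) = -1136 - ((29/21)*(⅓) + 116/21) = -1136 - (29/63 + 116/21) = -1136 - 1*377/63 = -1136 - 377/63 = -71945/63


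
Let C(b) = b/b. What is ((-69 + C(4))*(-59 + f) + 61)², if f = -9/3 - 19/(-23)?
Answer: 9424332241/529 ≈ 1.7815e+7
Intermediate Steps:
f = -50/23 (f = -9*⅓ - 19*(-1/23) = -3 + 19/23 = -50/23 ≈ -2.1739)
C(b) = 1
((-69 + C(4))*(-59 + f) + 61)² = ((-69 + 1)*(-59 - 50/23) + 61)² = (-68*(-1407/23) + 61)² = (95676/23 + 61)² = (97079/23)² = 9424332241/529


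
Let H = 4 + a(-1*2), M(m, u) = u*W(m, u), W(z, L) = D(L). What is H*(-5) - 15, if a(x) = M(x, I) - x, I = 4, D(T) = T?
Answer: -125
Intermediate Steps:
W(z, L) = L
M(m, u) = u² (M(m, u) = u*u = u²)
a(x) = 16 - x (a(x) = 4² - x = 16 - x)
H = 22 (H = 4 + (16 - (-1)*2) = 4 + (16 - 1*(-2)) = 4 + (16 + 2) = 4 + 18 = 22)
H*(-5) - 15 = 22*(-5) - 15 = -110 - 15 = -125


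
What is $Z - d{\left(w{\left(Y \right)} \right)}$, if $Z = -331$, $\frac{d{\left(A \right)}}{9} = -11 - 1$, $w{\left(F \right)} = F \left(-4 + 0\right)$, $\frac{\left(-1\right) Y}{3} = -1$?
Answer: $-223$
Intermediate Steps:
$Y = 3$ ($Y = \left(-3\right) \left(-1\right) = 3$)
$w{\left(F \right)} = - 4 F$ ($w{\left(F \right)} = F \left(-4\right) = - 4 F$)
$d{\left(A \right)} = -108$ ($d{\left(A \right)} = 9 \left(-11 - 1\right) = 9 \left(-12\right) = -108$)
$Z - d{\left(w{\left(Y \right)} \right)} = -331 - -108 = -331 + 108 = -223$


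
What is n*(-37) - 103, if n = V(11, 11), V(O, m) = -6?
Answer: 119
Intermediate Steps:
n = -6
n*(-37) - 103 = -6*(-37) - 103 = 222 - 103 = 119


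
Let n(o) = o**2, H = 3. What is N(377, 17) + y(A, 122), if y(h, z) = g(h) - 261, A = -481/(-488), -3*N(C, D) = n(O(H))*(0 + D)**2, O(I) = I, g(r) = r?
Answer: -549983/488 ≈ -1127.0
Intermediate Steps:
N(C, D) = -3*D**2 (N(C, D) = -3**2*(0 + D)**2/3 = -3*D**2)
A = 481/488 (A = -481*(-1/488) = 481/488 ≈ 0.98566)
y(h, z) = -261 + h (y(h, z) = h - 261 = -261 + h)
N(377, 17) + y(A, 122) = -3*17**2 + (-261 + 481/488) = -3*289 - 126887/488 = -867 - 126887/488 = -549983/488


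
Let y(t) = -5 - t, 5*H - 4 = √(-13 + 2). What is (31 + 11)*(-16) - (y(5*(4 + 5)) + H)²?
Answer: -15461/5 + 492*I*√11/25 ≈ -3092.2 + 65.271*I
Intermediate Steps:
H = ⅘ + I*√11/5 (H = ⅘ + √(-13 + 2)/5 = ⅘ + √(-11)/5 = ⅘ + (I*√11)/5 = ⅘ + I*√11/5 ≈ 0.8 + 0.66333*I)
(31 + 11)*(-16) - (y(5*(4 + 5)) + H)² = (31 + 11)*(-16) - ((-5 - 5*(4 + 5)) + (⅘ + I*√11/5))² = 42*(-16) - ((-5 - 5*9) + (⅘ + I*√11/5))² = -672 - ((-5 - 1*45) + (⅘ + I*√11/5))² = -672 - ((-5 - 45) + (⅘ + I*√11/5))² = -672 - (-50 + (⅘ + I*√11/5))² = -672 - (-246/5 + I*√11/5)²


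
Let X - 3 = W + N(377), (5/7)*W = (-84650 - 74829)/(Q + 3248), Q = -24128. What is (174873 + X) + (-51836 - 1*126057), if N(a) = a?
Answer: -274499647/104400 ≈ -2629.3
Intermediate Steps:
W = 1116353/104400 (W = 7*((-84650 - 74829)/(-24128 + 3248))/5 = 7*(-159479/(-20880))/5 = 7*(-159479*(-1/20880))/5 = (7/5)*(159479/20880) = 1116353/104400 ≈ 10.693)
X = 40788353/104400 (X = 3 + (1116353/104400 + 377) = 3 + 40475153/104400 = 40788353/104400 ≈ 390.69)
(174873 + X) + (-51836 - 1*126057) = (174873 + 40788353/104400) + (-51836 - 1*126057) = 18297529553/104400 + (-51836 - 126057) = 18297529553/104400 - 177893 = -274499647/104400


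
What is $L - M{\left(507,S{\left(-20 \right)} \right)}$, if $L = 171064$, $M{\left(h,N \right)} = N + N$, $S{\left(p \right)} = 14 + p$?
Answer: $171076$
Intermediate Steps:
$M{\left(h,N \right)} = 2 N$
$L - M{\left(507,S{\left(-20 \right)} \right)} = 171064 - 2 \left(14 - 20\right) = 171064 - 2 \left(-6\right) = 171064 - -12 = 171064 + 12 = 171076$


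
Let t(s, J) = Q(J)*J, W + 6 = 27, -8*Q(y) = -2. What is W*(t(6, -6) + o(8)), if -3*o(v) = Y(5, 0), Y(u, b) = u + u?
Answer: -203/2 ≈ -101.50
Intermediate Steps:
Y(u, b) = 2*u
Q(y) = 1/4 (Q(y) = -1/8*(-2) = 1/4)
o(v) = -10/3 (o(v) = -2*5/3 = -1/3*10 = -10/3)
W = 21 (W = -6 + 27 = 21)
t(s, J) = J/4
W*(t(6, -6) + o(8)) = 21*((1/4)*(-6) - 10/3) = 21*(-3/2 - 10/3) = 21*(-29/6) = -203/2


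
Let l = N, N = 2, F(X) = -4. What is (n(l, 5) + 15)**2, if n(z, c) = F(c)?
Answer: 121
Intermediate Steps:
l = 2
n(z, c) = -4
(n(l, 5) + 15)**2 = (-4 + 15)**2 = 11**2 = 121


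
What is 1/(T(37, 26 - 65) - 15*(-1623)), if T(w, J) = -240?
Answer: 1/24105 ≈ 4.1485e-5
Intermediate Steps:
1/(T(37, 26 - 65) - 15*(-1623)) = 1/(-240 - 15*(-1623)) = 1/(-240 + 24345) = 1/24105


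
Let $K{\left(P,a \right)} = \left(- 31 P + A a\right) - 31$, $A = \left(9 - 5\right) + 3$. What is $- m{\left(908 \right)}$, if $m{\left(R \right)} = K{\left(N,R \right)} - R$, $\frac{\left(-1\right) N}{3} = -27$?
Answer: $-2906$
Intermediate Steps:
$N = 81$ ($N = \left(-3\right) \left(-27\right) = 81$)
$A = 7$ ($A = 4 + 3 = 7$)
$K{\left(P,a \right)} = -31 - 31 P + 7 a$ ($K{\left(P,a \right)} = \left(- 31 P + 7 a\right) - 31 = -31 - 31 P + 7 a$)
$m{\left(R \right)} = -2542 + 6 R$ ($m{\left(R \right)} = \left(-31 - 2511 + 7 R\right) - R = \left(-2542 + 7 R\right) - R = -2542 + 6 R$)
$- m{\left(908 \right)} = - (-2542 + 6 \cdot 908) = - (-2542 + 5448) = \left(-1\right) 2906 = -2906$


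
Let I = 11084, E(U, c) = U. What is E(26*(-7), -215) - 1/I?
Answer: -2017289/11084 ≈ -182.00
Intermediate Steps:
E(26*(-7), -215) - 1/I = 26*(-7) - 1/11084 = -182 - 1*1/11084 = -182 - 1/11084 = -2017289/11084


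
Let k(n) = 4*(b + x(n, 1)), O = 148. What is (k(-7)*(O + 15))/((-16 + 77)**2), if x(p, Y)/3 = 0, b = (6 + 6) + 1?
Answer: 8476/3721 ≈ 2.2779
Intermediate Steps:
b = 13 (b = 12 + 1 = 13)
x(p, Y) = 0 (x(p, Y) = 3*0 = 0)
k(n) = 52 (k(n) = 4*(13 + 0) = 4*13 = 52)
(k(-7)*(O + 15))/((-16 + 77)**2) = (52*(148 + 15))/((-16 + 77)**2) = (52*163)/(61**2) = 8476/3721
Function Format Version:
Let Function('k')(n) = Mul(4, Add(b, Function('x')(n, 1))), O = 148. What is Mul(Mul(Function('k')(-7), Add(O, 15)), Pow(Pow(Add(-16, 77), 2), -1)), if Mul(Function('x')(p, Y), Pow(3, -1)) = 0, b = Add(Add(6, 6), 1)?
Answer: Rational(8476, 3721) ≈ 2.2779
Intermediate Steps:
b = 13 (b = Add(12, 1) = 13)
Function('x')(p, Y) = 0 (Function('x')(p, Y) = Mul(3, 0) = 0)
Function('k')(n) = 52 (Function('k')(n) = Mul(4, Add(13, 0)) = Mul(4, 13) = 52)
Mul(Mul(Function('k')(-7), Add(O, 15)), Pow(Pow(Add(-16, 77), 2), -1)) = Mul(Mul(52, Add(148, 15)), Pow(Pow(Add(-16, 77), 2), -1)) = Mul(Mul(52, 163), Pow(Pow(61, 2), -1)) = Mul(8476, Pow(3721, -1)) = Mul(8476, Rational(1, 3721)) = Rational(8476, 3721)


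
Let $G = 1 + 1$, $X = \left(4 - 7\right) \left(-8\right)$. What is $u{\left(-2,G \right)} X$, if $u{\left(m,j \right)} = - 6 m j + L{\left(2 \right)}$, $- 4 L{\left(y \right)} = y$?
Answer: $564$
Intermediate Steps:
$L{\left(y \right)} = - \frac{y}{4}$
$X = 24$ ($X = \left(4 - 7\right) \left(-8\right) = \left(-3\right) \left(-8\right) = 24$)
$G = 2$
$u{\left(m,j \right)} = - \frac{1}{2} - 6 j m$ ($u{\left(m,j \right)} = - 6 m j - \frac{1}{2} = - 6 j m - \frac{1}{2} = - \frac{1}{2} - 6 j m$)
$u{\left(-2,G \right)} X = \left(- \frac{1}{2} - 12 \left(-2\right)\right) 24 = \left(- \frac{1}{2} + 24\right) 24 = \frac{47}{2} \cdot 24 = 564$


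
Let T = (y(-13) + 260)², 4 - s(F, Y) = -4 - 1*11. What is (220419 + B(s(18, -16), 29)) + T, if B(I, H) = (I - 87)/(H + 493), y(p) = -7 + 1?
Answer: 74368001/261 ≈ 2.8494e+5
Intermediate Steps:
y(p) = -6
s(F, Y) = 19 (s(F, Y) = 4 - (-4 - 1*11) = 4 - (-4 - 11) = 4 - 1*(-15) = 4 + 15 = 19)
B(I, H) = (-87 + I)/(493 + H)
T = 64516 (T = (-6 + 260)² = 254² = 64516)
(220419 + B(s(18, -16), 29)) + T = (220419 + (-87 + 19)/(493 + 29)) + 64516 = (220419 - 68/522) + 64516 = (220419 + (1/522)*(-68)) + 64516 = (220419 - 34/261) + 64516 = 57529325/261 + 64516 = 74368001/261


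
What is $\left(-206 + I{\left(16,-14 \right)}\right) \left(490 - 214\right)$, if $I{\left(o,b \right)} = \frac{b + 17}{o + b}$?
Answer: $-56442$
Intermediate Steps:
$I{\left(o,b \right)} = \frac{17 + b}{b + o}$
$\left(-206 + I{\left(16,-14 \right)}\right) \left(490 - 214\right) = \left(-206 + \frac{17 - 14}{-14 + 16}\right) \left(490 - 214\right) = \left(-206 + \frac{1}{2} \cdot 3\right) 276 = \left(-206 + \frac{3}{2}\right) 276 = \left(- \frac{409}{2}\right) 276 = -56442$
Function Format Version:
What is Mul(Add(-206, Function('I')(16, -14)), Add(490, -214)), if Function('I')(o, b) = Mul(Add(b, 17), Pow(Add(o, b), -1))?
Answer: -56442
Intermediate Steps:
Function('I')(o, b) = Mul(Pow(Add(b, o), -1), Add(17, b)) (Function('I')(o, b) = Mul(Add(17, b), Pow(Add(b, o), -1)) = Mul(Pow(Add(b, o), -1), Add(17, b)))
Mul(Add(-206, Function('I')(16, -14)), Add(490, -214)) = Mul(Add(-206, Mul(Pow(Add(-14, 16), -1), Add(17, -14))), Add(490, -214)) = Mul(Add(-206, Mul(Pow(2, -1), 3)), 276) = Mul(Add(-206, Mul(Rational(1, 2), 3)), 276) = Mul(Add(-206, Rational(3, 2)), 276) = Mul(Rational(-409, 2), 276) = -56442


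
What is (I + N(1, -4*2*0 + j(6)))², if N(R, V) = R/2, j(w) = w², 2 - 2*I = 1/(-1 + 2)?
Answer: 1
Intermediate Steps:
I = ½ (I = 1 - 1/(2*(-1 + 2)) = 1 - ½/1 = 1 - ½*1 = 1 - ½ = ½ ≈ 0.50000)
N(R, V) = R/2 (N(R, V) = R*(½) = R/2)
(I + N(1, -4*2*0 + j(6)))² = (½ + (½)*1)² = (½ + ½)² = 1² = 1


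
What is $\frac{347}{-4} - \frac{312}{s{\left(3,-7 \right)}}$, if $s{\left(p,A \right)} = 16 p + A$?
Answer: $- \frac{15475}{164} \approx -94.36$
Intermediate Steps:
$s{\left(p,A \right)} = A + 16 p$
$\frac{347}{-4} - \frac{312}{s{\left(3,-7 \right)}} = \frac{347}{-4} - \frac{312}{-7 + 16 \cdot 3} = 347 \left(- \frac{1}{4}\right) - \frac{312}{-7 + 48} = - \frac{347}{4} - \frac{312}{41} = - \frac{15475}{164}$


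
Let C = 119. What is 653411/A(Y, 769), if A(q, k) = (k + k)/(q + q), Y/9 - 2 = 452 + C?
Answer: 3369640527/769 ≈ 4.3818e+6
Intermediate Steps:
Y = 5157 (Y = 18 + 9*(452 + 119) = 18 + 9*571 = 18 + 5139 = 5157)
A(q, k) = k/q (A(q, k) = (2*k)/((2*q)) = (2*k)*(1/(2*q)) = k/q)
653411/A(Y, 769) = 653411/((769/5157)) = 653411/((769*(1/5157))) = 653411/(769/5157) = 653411*(5157/769) = 3369640527/769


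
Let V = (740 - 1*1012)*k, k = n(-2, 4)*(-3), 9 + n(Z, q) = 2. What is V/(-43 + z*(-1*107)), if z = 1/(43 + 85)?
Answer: 731136/5611 ≈ 130.30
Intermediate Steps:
n(Z, q) = -7 (n(Z, q) = -9 + 2 = -7)
z = 1/128 ≈ 0.0078125
k = 21 (k = -7*(-3) = 21)
V = -5712 (V = (740 - 1*1012)*21 = (740 - 1012)*21 = -272*21 = -5712)
V/(-43 + z*(-1*107)) = -5712/(-43 + (-1*107)/128) = -5712/(-43 + (1/128)*(-107)) = -5712/(-43 - 107/128) = -5712/(-5611/128) = -5712*(-128/5611) = 731136/5611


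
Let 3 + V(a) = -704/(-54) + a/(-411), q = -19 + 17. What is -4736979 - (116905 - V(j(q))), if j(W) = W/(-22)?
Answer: -197499277688/40689 ≈ -4.8539e+6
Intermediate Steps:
q = -2
j(W) = -W/22 (j(W) = W*(-1/22) = -W/22)
V(a) = 271/27 - a/411 (V(a) = -3 + (-704/(-54) + a/(-411)) = -3 + (-704*(-1/54) + a*(-1/411)) = -3 + (352/27 - a/411) = 271/27 - a/411)
-4736979 - (116905 - V(j(q))) = -4736979 - (116905 - (271/27 - (-1)*(-2)/9042)) = -4736979 - (116905 - (271/27 - 1/411*1/11)) = -4736979 - (116905 - (271/27 - 1/4521)) = -4736979 - (116905 - 1*408388/40689) = -4736979 - (116905 - 408388/40689) = -4736979 - 1*4756339157/40689 = -4736979 - 4756339157/40689 = -197499277688/40689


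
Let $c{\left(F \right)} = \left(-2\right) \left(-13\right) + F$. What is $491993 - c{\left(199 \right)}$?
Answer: $491768$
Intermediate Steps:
$c{\left(F \right)} = 26 + F$
$491993 - c{\left(199 \right)} = 491993 - \left(26 + 199\right) = 491993 - 225 = 491768$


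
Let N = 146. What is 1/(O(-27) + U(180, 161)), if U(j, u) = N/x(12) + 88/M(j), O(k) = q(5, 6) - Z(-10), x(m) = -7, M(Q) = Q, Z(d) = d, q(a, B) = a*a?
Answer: 315/4609 ≈ 0.068345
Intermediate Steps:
q(a, B) = a**2
O(k) = 35 (O(k) = 5**2 - 1*(-10) = 25 + 10 = 35)
U(j, u) = -146/7 + 88/j (U(j, u) = 146/(-7) + 88/j = 146*(-1/7) + 88/j = -146/7 + 88/j)
1/(O(-27) + U(180, 161)) = 1/(35 + (-146/7 + 88/180)) = 1/(35 + (-146/7 + 88*(1/180))) = 1/(35 + (-146/7 + 22/45)) = 1/(35 - 6416/315) = 1/(4609/315) = 315/4609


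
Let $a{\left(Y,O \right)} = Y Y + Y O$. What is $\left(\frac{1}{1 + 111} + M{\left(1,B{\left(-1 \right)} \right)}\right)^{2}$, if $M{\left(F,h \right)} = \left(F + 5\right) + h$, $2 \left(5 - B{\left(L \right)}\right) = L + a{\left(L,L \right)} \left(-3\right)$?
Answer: $\frac{2640625}{12544} \approx 210.51$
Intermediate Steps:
$a{\left(Y,O \right)} = Y^{2} + O Y$
$B{\left(L \right)} = 5 + 3 L^{2} - \frac{L}{2}$ ($B{\left(L \right)} = 5 - \frac{L + L \left(L + L\right) \left(-3\right)}{2} = 5 - \frac{L + L 2 L \left(-3\right)}{2} = 5 - \frac{L + 2 L^{2} \left(-3\right)}{2} = 5 - \frac{L - 6 L^{2}}{2} = 5 + \left(3 L^{2} - \frac{L}{2}\right) = 5 + 3 L^{2} - \frac{L}{2}$)
$M{\left(F,h \right)} = 5 + F + h$ ($M{\left(F,h \right)} = \left(5 + F\right) + h = 5 + F + h$)
$\left(\frac{1}{1 + 111} + M{\left(1,B{\left(-1 \right)} \right)}\right)^{2} = \left(\frac{1}{1 + 111} + \left(5 + 1 + \left(5 + 3 \left(-1\right)^{2} - - \frac{1}{2}\right)\right)\right)^{2} = \left(\frac{1}{112} + \left(5 + 1 + \left(5 + 3 \cdot 1 + \frac{1}{2}\right)\right)\right)^{2} = \left(\frac{1}{112} + \left(5 + 1 + \left(5 + 3 + \frac{1}{2}\right)\right)\right)^{2} = \left(\frac{1}{112} + \left(5 + 1 + \frac{17}{2}\right)\right)^{2} = \left(\frac{1}{112} + \frac{29}{2}\right)^{2} = \left(\frac{1625}{112}\right)^{2} = \frac{2640625}{12544}$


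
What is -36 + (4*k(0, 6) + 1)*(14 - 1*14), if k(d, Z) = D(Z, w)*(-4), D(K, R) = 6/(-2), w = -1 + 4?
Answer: -36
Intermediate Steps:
w = 3
D(K, R) = -3 (D(K, R) = 6*(-½) = -3)
k(d, Z) = 12 (k(d, Z) = -3*(-4) = 12)
-36 + (4*k(0, 6) + 1)*(14 - 1*14) = -36 + (4*12 + 1)*(14 - 1*14) = -36 + (48 + 1)*(14 - 14) = -36 + 49*0 = -36 + 0 = -36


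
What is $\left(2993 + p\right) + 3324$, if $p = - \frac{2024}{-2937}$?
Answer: $\frac{1686823}{267} \approx 6317.7$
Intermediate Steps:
$p = \frac{184}{267}$ ($p = \left(-2024\right) \left(- \frac{1}{2937}\right) = \frac{184}{267} \approx 0.68914$)
$\left(2993 + p\right) + 3324 = \left(2993 + \frac{184}{267}\right) + 3324 = \frac{799315}{267} + 3324 = \frac{1686823}{267}$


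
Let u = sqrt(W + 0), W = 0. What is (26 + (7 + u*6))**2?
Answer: 1089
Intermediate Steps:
u = 0 (u = sqrt(0 + 0) = sqrt(0) = 0)
(26 + (7 + u*6))**2 = (26 + (7 + 0*6))**2 = (26 + (7 + 0))**2 = (26 + 7)**2 = 33**2 = 1089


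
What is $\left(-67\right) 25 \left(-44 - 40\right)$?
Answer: $140700$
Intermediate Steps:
$\left(-67\right) 25 \left(-44 - 40\right) = \left(-1675\right) \left(-84\right) = 140700$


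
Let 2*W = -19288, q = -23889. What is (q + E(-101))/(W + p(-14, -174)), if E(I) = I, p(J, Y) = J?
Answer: 11995/4829 ≈ 2.4840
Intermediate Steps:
W = -9644 (W = (1/2)*(-19288) = -9644)
(q + E(-101))/(W + p(-14, -174)) = (-23889 - 101)/(-9644 - 14) = -23990/(-9658) = -23990*(-1/9658) = 11995/4829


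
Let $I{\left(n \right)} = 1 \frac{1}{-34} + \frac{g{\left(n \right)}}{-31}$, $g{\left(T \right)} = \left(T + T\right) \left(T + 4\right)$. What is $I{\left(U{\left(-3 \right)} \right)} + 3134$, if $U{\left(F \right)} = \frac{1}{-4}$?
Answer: $\frac{13213075}{4216} \approx 3134.0$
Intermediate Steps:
$g{\left(T \right)} = 2 T \left(4 + T\right)$
$U{\left(F \right)} = - \frac{1}{4}$
$I{\left(n \right)} = - \frac{1}{34} - \frac{2 n \left(4 + n\right)}{31}$ ($I{\left(n \right)} = 1 \frac{1}{-34} + \frac{2 n \left(4 + n\right)}{-31} = 1 \left(- \frac{1}{34}\right) + 2 n \left(4 + n\right) \left(- \frac{1}{31}\right) = - \frac{1}{34} - \frac{2 n \left(4 + n\right)}{31}$)
$I{\left(U{\left(-3 \right)} \right)} + 3134 = \left(- \frac{1}{34} - - \frac{4 - \frac{1}{4}}{62}\right) + 3134 = \left(- \frac{1}{34} - \left(- \frac{1}{62}\right) \frac{15}{4}\right) + 3134 = \left(- \frac{1}{34} + \frac{15}{248}\right) + 3134 = \frac{131}{4216} + 3134 = \frac{13213075}{4216}$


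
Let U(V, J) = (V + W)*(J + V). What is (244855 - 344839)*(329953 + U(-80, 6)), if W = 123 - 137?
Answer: -33685509456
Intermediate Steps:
W = -14
U(V, J) = (-14 + V)*(J + V) (U(V, J) = (V - 14)*(J + V) = (-14 + V)*(J + V))
(244855 - 344839)*(329953 + U(-80, 6)) = (244855 - 344839)*(329953 + ((-80)² - 14*6 - 14*(-80) + 6*(-80))) = -99984*(329953 + (6400 - 84 + 1120 - 480)) = -99984*(329953 + 6956) = -99984*336909 = -33685509456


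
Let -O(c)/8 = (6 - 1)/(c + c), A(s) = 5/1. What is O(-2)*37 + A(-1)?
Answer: 375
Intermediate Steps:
A(s) = 5 (A(s) = 5*1 = 5)
O(c) = -20/c (O(c) = -8*(6 - 1)/(c + c) = -40/(2*c) = -40*1/(2*c) = -20/c)
O(-2)*37 + A(-1) = -20/(-2)*37 + 5 = -20*(-1/2)*37 + 5 = 10*37 + 5 = 370 + 5 = 375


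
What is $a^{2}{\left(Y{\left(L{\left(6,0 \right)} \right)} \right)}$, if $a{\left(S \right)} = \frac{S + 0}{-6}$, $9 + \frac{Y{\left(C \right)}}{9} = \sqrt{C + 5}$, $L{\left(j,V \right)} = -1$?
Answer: $\frac{441}{4} \approx 110.25$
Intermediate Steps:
$Y{\left(C \right)} = -81 + 9 \sqrt{5 + C}$ ($Y{\left(C \right)} = -81 + 9 \sqrt{C + 5} = -81 + 9 \sqrt{5 + C}$)
$a{\left(S \right)} = - \frac{S}{6}$ ($a{\left(S \right)} = S \left(- \frac{1}{6}\right) = - \frac{S}{6}$)
$a^{2}{\left(Y{\left(L{\left(6,0 \right)} \right)} \right)} = \left(- \frac{-81 + 9 \sqrt{5 - 1}}{6}\right)^{2} = \left(- \frac{-81 + 9 \sqrt{4}}{6}\right)^{2} = \left(- \frac{-81 + 9 \cdot 2}{6}\right)^{2} = \left(- \frac{-81 + 18}{6}\right)^{2} = \left(\left(- \frac{1}{6}\right) \left(-63\right)\right)^{2} = \left(\frac{21}{2}\right)^{2} = \frac{441}{4}$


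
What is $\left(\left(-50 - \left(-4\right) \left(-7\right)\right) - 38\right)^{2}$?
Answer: $13456$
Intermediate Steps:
$\left(\left(-50 - \left(-4\right) \left(-7\right)\right) - 38\right)^{2} = \left(\left(-50 - 28\right) - 38\right)^{2} = \left(-78 - 38\right)^{2} = \left(-116\right)^{2} = 13456$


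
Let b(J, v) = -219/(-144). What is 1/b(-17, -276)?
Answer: 48/73 ≈ 0.65753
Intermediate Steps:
b(J, v) = 73/48 (b(J, v) = -219*(-1/144) = 73/48)
1/b(-17, -276) = 1/(73/48) = 48/73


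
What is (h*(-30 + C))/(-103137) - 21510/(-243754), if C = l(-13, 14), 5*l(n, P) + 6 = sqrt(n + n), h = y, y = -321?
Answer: -185640159/20950046915 + 107*I*sqrt(26)/171895 ≈ -0.0088611 + 0.003174*I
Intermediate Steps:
h = -321
l(n, P) = -6/5 + sqrt(2)*sqrt(n)/5 (l(n, P) = -6/5 + sqrt(n + n)/5 = -6/5 + sqrt(2*n)/5 = -6/5 + (sqrt(2)*sqrt(n))/5 = -6/5 + sqrt(2)*sqrt(n)/5)
C = -6/5 + I*sqrt(26)/5 (C = -6/5 + sqrt(2)*sqrt(-13)/5 = -6/5 + sqrt(2)*(I*sqrt(13))/5 = -6/5 + I*sqrt(26)/5 ≈ -1.2 + 1.0198*I)
(h*(-30 + C))/(-103137) - 21510/(-243754) = -321*(-30 + (-6/5 + I*sqrt(26)/5))/(-103137) - 21510/(-243754) = -321*(-156/5 + I*sqrt(26)/5)*(-1/103137) - 21510*(-1/243754) = (50076/5 - 321*I*sqrt(26)/5)*(-1/103137) + 10755/121877 = (-16692/171895 + 107*I*sqrt(26)/171895) + 10755/121877 = -185640159/20950046915 + 107*I*sqrt(26)/171895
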